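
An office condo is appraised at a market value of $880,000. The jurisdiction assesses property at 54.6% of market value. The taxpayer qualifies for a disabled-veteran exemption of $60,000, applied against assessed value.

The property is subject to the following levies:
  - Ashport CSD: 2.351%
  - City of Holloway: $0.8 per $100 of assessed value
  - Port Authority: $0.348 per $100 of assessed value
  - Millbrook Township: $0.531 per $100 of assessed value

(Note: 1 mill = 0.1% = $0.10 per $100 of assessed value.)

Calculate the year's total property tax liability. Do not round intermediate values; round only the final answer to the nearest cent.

Assessed value = $880,000 × 0.546 = $480,480
Taxable value = $480,480 − $60,000 = $420,480
Ashport CSD: $420,480 × 0.02351 = $9,885.4848
City of Holloway: $420,480 × 0.008 = $3,363.84
Port Authority: $420,480 × 0.00348 = $1,463.2704
Millbrook Township: $420,480 × 0.00531 = $2,232.7488
Total = $16,945.344

$16,945.34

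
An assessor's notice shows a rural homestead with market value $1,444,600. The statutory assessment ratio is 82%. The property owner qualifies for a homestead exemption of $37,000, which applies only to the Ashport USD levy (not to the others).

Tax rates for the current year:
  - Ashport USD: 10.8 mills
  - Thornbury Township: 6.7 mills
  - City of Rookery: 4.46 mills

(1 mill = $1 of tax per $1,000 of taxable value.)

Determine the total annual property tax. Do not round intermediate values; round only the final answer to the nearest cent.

$25,613.60

Assessed value = $1,444,600 × 0.82 = $1,184,572
Ashport USD: ($1,184,572 − $37,000) × 0.0108 = $1,147,572 × 0.0108 = $12,393.7776
Thornbury Township: $1,184,572 × 0.0067 = $7,936.6324
City of Rookery: $1,184,572 × 0.00446 = $5,283.19112
Total = $25,613.60112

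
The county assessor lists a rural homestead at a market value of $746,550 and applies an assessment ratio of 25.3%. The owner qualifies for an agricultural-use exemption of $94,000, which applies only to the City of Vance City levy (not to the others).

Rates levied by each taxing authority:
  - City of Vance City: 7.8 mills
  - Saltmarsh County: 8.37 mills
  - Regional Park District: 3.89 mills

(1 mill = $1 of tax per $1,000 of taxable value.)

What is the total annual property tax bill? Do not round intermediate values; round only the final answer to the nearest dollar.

Assessed value = $746,550 × 0.253 = $188,877.15
City of Vance City: ($188,877.15 − $94,000) × 0.0078 = $94,877.15 × 0.0078 = $740.04177
Saltmarsh County: $188,877.15 × 0.00837 = $1,580.9017455
Regional Park District: $188,877.15 × 0.00389 = $734.7321135
Total = $3,055.675629

$3,056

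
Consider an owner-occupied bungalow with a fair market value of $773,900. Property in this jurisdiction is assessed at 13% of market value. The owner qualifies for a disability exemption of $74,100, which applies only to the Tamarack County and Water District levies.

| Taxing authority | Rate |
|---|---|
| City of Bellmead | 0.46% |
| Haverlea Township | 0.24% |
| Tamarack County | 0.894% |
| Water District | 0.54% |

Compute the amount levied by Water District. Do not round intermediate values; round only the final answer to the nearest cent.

$143.14

Assessed value = $773,900 × 0.13 = $100,607
Water District taxable value = $100,607 − $74,100 = $26,507
Water District levy = $26,507 × 0.0054 = $143.1378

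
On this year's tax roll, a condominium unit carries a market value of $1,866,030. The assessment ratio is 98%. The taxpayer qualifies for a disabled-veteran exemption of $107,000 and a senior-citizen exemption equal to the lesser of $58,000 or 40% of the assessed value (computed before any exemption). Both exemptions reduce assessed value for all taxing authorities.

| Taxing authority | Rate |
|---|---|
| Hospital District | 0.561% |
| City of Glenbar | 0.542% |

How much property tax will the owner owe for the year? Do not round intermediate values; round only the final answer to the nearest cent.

$18,350.71

Assessed value = $1,866,030 × 0.98 = $1,828,709.4
Senior-citizen exemption = min($58,000, 40% × $1,828,709.4) = min($58,000, $731,483.76) = $58,000 (dollar cap binds)
Taxable value = $1,828,709.4 − $107,000 − $58,000 = $1,663,709.4
Hospital District: $1,663,709.4 × 0.00561 = $9,333.409734
City of Glenbar: $1,663,709.4 × 0.00542 = $9,017.304948
Total = $18,350.714682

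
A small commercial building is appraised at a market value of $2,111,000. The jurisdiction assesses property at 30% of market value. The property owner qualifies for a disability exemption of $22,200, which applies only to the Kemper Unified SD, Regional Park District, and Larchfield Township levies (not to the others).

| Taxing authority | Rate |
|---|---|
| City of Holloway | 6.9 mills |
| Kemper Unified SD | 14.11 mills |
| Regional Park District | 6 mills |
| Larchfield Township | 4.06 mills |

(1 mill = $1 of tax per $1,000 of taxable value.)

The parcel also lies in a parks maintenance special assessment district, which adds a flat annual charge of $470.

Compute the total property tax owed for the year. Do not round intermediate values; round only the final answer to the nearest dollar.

$19,610

Assessed value = $2,111,000 × 0.3 = $633,300
City of Holloway: $633,300 × 0.0069 = $4,369.77
Kemper Unified SD: ($633,300 − $22,200) × 0.01411 = $611,100 × 0.01411 = $8,622.621
Regional Park District: ($633,300 − $22,200) × 0.006 = $611,100 × 0.006 = $3,666.6
Larchfield Township: ($633,300 − $22,200) × 0.00406 = $611,100 × 0.00406 = $2,481.066
Levies subtotal = $19,140.057
Total = $19,140.057 + $470 = $19,610.057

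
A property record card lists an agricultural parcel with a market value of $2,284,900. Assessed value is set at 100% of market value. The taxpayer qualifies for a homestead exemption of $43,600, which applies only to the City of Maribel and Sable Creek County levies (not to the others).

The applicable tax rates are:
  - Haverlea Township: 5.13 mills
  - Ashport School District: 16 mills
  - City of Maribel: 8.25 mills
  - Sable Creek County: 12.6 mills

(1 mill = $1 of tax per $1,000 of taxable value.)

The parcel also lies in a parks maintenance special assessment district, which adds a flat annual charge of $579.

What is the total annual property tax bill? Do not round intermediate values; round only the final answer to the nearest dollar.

Assessed value = $2,284,900 × 1 = $2,284,900
Haverlea Township: $2,284,900 × 0.00513 = $11,721.537
Ashport School District: $2,284,900 × 0.016 = $36,558.4
City of Maribel: ($2,284,900 − $43,600) × 0.00825 = $2,241,300 × 0.00825 = $18,490.725
Sable Creek County: ($2,284,900 − $43,600) × 0.0126 = $2,241,300 × 0.0126 = $28,240.38
Levies subtotal = $95,011.042
Total = $95,011.042 + $579 = $95,590.042

$95,590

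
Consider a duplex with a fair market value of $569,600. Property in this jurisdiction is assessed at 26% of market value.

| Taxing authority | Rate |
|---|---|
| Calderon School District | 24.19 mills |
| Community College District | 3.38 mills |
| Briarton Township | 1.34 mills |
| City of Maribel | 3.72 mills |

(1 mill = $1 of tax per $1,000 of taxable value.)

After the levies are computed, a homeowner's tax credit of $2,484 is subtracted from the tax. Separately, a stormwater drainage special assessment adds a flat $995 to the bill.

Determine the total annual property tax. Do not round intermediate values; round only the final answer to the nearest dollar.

$3,343

Assessed value = $569,600 × 0.26 = $148,096
Calderon School District: $148,096 × 0.02419 = $3,582.44224
Community College District: $148,096 × 0.00338 = $500.56448
Briarton Township: $148,096 × 0.00134 = $198.44864
City of Maribel: $148,096 × 0.00372 = $550.91712
Levies subtotal = $4,832.37248
After credit = $4,832.37248 − $2,484 = $2,348.37248
Total = $2,348.37248 + $995 = $3,343.37248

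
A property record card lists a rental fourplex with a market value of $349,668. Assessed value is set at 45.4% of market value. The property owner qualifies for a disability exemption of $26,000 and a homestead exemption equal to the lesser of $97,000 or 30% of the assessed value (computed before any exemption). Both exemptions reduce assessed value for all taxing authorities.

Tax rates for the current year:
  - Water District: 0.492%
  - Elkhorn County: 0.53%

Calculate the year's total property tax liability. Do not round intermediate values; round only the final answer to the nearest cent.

Assessed value = $349,668 × 0.454 = $158,749.272
Homestead exemption = min($97,000, 30% × $158,749.272) = min($97,000, $47,624.7816) = $47,624.7816 (percentage binds)
Taxable value = $158,749.272 − $26,000 − $47,624.7816 = $85,124.4904
Water District: $85,124.4904 × 0.00492 = $418.812492768
Elkhorn County: $85,124.4904 × 0.0053 = $451.15979912
Total = $869.972291888

$869.97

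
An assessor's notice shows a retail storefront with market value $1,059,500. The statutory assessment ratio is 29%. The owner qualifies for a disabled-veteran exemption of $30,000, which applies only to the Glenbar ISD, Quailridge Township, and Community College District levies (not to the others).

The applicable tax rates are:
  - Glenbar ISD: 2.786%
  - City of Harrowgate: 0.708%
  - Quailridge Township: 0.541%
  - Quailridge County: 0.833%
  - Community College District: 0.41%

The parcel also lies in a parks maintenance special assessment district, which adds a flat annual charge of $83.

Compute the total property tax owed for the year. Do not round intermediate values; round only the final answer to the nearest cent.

$15,178.82

Assessed value = $1,059,500 × 0.29 = $307,255
Glenbar ISD: ($307,255 − $30,000) × 0.02786 = $277,255 × 0.02786 = $7,724.3243
City of Harrowgate: $307,255 × 0.00708 = $2,175.3654
Quailridge Township: ($307,255 − $30,000) × 0.00541 = $277,255 × 0.00541 = $1,499.94955
Quailridge County: $307,255 × 0.00833 = $2,559.43415
Community College District: ($307,255 − $30,000) × 0.0041 = $277,255 × 0.0041 = $1,136.7455
Levies subtotal = $15,095.8189
Total = $15,095.8189 + $83 = $15,178.8189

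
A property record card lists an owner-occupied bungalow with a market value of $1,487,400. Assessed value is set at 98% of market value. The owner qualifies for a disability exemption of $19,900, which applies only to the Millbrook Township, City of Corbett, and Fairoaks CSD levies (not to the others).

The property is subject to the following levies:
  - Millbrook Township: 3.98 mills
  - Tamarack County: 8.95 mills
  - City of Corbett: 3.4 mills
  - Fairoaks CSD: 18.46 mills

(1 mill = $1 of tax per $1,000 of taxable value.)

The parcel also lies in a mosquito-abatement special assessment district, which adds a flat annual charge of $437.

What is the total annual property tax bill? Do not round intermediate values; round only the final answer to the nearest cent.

Assessed value = $1,487,400 × 0.98 = $1,457,652
Millbrook Township: ($1,457,652 − $19,900) × 0.00398 = $1,437,752 × 0.00398 = $5,722.25296
Tamarack County: $1,457,652 × 0.00895 = $13,045.9854
City of Corbett: ($1,457,652 − $19,900) × 0.0034 = $1,437,752 × 0.0034 = $4,888.3568
Fairoaks CSD: ($1,457,652 − $19,900) × 0.01846 = $1,437,752 × 0.01846 = $26,540.90192
Levies subtotal = $50,197.49708
Total = $50,197.49708 + $437 = $50,634.49708

$50,634.50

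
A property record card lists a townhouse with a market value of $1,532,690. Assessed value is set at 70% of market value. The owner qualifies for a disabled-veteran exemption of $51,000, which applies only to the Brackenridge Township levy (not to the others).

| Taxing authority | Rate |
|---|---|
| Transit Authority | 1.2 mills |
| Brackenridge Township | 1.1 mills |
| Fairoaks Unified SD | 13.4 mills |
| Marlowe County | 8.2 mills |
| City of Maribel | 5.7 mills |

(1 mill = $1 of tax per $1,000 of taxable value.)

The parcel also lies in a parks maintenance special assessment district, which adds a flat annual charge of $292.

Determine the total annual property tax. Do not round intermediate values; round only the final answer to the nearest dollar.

Assessed value = $1,532,690 × 0.7 = $1,072,883
Transit Authority: $1,072,883 × 0.0012 = $1,287.4596
Brackenridge Township: ($1,072,883 − $51,000) × 0.0011 = $1,021,883 × 0.0011 = $1,124.0713
Fairoaks Unified SD: $1,072,883 × 0.0134 = $14,376.6322
Marlowe County: $1,072,883 × 0.0082 = $8,797.6406
City of Maribel: $1,072,883 × 0.0057 = $6,115.4331
Levies subtotal = $31,701.2368
Total = $31,701.2368 + $292 = $31,993.2368

$31,993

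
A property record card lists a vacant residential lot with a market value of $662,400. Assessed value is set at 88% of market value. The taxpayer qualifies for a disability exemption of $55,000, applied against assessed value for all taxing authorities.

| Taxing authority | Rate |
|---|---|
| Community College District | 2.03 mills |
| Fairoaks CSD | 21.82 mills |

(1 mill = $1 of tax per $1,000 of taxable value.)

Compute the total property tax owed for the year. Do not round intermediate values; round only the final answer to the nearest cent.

Assessed value = $662,400 × 0.88 = $582,912
Taxable value = $582,912 − $55,000 = $527,912
Community College District: $527,912 × 0.00203 = $1,071.66136
Fairoaks CSD: $527,912 × 0.02182 = $11,519.03984
Total = $1,071.66136 + $11,519.03984 = $12,590.7012

$12,590.70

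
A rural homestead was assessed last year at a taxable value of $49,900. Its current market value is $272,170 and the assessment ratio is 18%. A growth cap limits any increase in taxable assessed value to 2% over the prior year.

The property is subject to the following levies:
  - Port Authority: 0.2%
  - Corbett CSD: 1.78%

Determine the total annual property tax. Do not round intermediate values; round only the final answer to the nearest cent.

$970.01

Uncapped assessed value = $272,170 × 0.18 = $48,990.6
Cap limit = $49,900 × 1.02 = $50,898
Taxable assessed value = min($48,990.6, $50,898) = $48,990.6 (cap does not bind)
Port Authority: $48,990.6 × 0.002 = $97.9812
Corbett CSD: $48,990.6 × 0.0178 = $872.03268
Total = $970.01388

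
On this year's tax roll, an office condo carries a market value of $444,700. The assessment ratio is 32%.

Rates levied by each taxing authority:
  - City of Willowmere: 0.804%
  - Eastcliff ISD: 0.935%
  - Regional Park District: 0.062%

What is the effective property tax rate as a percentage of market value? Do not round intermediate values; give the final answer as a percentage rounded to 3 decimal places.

Assessed value = $444,700 × 0.32 = $142,304
City of Willowmere: $142,304 × 0.00804 = $1,144.12416
Eastcliff ISD: $142,304 × 0.00935 = $1,330.5424
Regional Park District: $142,304 × 0.00062 = $88.22848
Total tax = $2,562.89504
Effective rate = $2,562.89504 ÷ $444,700 = 0.576% of market value

0.576%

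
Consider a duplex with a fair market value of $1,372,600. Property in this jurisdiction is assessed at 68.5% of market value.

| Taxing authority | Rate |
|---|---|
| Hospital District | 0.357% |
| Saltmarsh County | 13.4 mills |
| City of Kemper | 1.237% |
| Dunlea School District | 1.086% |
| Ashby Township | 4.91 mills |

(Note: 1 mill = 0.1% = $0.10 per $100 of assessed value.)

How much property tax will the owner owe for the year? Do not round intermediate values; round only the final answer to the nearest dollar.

$42,414

Assessed value = $1,372,600 × 0.685 = $940,231
Hospital District: $940,231 × 0.00357 = $3,356.62467
Saltmarsh County: $940,231 × 0.0134 = $12,599.0954
City of Kemper: $940,231 × 0.01237 = $11,630.65747
Dunlea School District: $940,231 × 0.01086 = $10,210.90866
Ashby Township: $940,231 × 0.00491 = $4,616.53421
Total = $42,413.82041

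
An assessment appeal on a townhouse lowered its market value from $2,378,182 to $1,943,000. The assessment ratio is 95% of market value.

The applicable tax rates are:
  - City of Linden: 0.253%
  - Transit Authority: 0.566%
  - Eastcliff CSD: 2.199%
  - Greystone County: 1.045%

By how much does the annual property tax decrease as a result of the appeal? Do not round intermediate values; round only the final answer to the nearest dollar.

Old assessed value = $2,378,182 × 0.95 = $2,259,272.9
New assessed value = $1,943,000 × 0.95 = $1,845,850
Combined rate = 0.00253 + 0.00566 + 0.02199 + 0.01045 = 0.04063
Old tax = $2,259,272.9 × 0.04063 = $91,794.257927
New tax = $1,845,850 × 0.04063 = $74,996.8855
Reduction = $91,794.257927 − $74,996.8855 = $16,797.372427

$16,797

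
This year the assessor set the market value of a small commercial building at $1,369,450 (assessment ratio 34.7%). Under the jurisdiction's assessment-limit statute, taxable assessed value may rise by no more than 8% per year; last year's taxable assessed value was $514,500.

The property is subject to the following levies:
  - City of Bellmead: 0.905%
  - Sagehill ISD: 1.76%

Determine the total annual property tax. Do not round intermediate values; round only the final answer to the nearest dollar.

$12,664

Uncapped assessed value = $1,369,450 × 0.347 = $475,199.15
Cap limit = $514,500 × 1.08 = $555,660
Taxable assessed value = min($475,199.15, $555,660) = $475,199.15 (cap does not bind)
City of Bellmead: $475,199.15 × 0.00905 = $4,300.5523075
Sagehill ISD: $475,199.15 × 0.0176 = $8,363.50504
Total = $12,664.0573475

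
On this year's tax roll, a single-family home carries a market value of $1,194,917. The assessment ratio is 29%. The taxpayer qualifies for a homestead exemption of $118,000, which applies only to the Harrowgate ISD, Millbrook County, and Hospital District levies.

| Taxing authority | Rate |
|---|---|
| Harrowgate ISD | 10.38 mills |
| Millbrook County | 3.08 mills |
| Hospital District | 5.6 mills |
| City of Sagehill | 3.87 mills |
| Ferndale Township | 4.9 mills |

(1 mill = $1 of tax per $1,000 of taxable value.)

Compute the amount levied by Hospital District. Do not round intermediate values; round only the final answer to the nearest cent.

Assessed value = $1,194,917 × 0.29 = $346,525.93
Hospital District taxable value = $346,525.93 − $118,000 = $228,525.93
Hospital District levy = $228,525.93 × 0.0056 = $1,279.745208

$1,279.75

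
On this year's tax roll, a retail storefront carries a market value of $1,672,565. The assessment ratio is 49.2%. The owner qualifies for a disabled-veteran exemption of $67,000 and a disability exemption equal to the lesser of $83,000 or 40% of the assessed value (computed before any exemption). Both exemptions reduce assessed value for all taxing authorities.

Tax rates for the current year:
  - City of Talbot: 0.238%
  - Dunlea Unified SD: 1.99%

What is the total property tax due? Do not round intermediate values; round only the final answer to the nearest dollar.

$14,992

Assessed value = $1,672,565 × 0.492 = $822,901.98
Disability exemption = min($83,000, 40% × $822,901.98) = min($83,000, $329,160.792) = $83,000 (dollar cap binds)
Taxable value = $822,901.98 − $67,000 − $83,000 = $672,901.98
City of Talbot: $672,901.98 × 0.00238 = $1,601.5067124
Dunlea Unified SD: $672,901.98 × 0.0199 = $13,390.749402
Total = $14,992.2561144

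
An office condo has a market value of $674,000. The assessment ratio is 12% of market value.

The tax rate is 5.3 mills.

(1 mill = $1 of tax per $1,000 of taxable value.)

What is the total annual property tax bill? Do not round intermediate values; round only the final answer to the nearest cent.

$428.66

Assessed value = $674,000 × 0.12 = $80,880
Tax = $80,880 × 0.0053 = $428.664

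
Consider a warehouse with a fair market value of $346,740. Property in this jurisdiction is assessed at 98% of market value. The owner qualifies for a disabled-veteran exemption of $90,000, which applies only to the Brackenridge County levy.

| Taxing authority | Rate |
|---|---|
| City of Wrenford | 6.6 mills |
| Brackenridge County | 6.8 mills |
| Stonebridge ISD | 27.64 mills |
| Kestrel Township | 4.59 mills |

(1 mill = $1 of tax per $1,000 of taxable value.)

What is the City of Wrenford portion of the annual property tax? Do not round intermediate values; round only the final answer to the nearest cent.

$2,242.71

Assessed value = $346,740 × 0.98 = $339,805.2
City of Wrenford taxable value = $339,805.2 (exemption does not apply)
City of Wrenford levy = $339,805.2 × 0.0066 = $2,242.71432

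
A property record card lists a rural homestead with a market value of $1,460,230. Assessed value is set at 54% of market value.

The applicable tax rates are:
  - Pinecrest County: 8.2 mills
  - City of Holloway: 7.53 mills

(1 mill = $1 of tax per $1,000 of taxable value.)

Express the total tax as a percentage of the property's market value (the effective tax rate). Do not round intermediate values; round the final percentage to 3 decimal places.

0.849%

Assessed value = $1,460,230 × 0.54 = $788,524.2
Pinecrest County: $788,524.2 × 0.0082 = $6,465.89844
City of Holloway: $788,524.2 × 0.00753 = $5,937.587226
Total tax = $12,403.485666
Effective rate = $12,403.485666 ÷ $1,460,230 = 0.849% of market value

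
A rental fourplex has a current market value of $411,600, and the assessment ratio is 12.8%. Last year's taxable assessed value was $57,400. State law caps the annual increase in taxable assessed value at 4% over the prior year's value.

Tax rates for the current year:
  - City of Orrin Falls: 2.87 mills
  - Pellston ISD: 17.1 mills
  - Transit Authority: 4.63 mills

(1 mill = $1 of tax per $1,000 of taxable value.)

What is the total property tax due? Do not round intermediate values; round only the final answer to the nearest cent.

$1,296.05

Uncapped assessed value = $411,600 × 0.128 = $52,684.8
Cap limit = $57,400 × 1.04 = $59,696
Taxable assessed value = min($52,684.8, $59,696) = $52,684.8 (cap does not bind)
City of Orrin Falls: $52,684.8 × 0.00287 = $151.205376
Pellston ISD: $52,684.8 × 0.0171 = $900.91008
Transit Authority: $52,684.8 × 0.00463 = $243.930624
Total = $1,296.04608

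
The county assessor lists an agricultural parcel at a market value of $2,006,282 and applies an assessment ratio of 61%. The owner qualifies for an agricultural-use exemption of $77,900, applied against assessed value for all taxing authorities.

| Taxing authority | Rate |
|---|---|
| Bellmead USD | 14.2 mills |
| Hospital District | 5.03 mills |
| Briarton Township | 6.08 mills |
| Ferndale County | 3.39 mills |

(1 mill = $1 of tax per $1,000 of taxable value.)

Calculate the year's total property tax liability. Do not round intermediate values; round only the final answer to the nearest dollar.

$32,888

Assessed value = $2,006,282 × 0.61 = $1,223,832.02
Taxable value = $1,223,832.02 − $77,900 = $1,145,932.02
Bellmead USD: $1,145,932.02 × 0.0142 = $16,272.234684
Hospital District: $1,145,932.02 × 0.00503 = $5,764.0380606
Briarton Township: $1,145,932.02 × 0.00608 = $6,967.2666816
Ferndale County: $1,145,932.02 × 0.00339 = $3,884.7095478
Total = $16,272.234684 + $5,764.0380606 + $6,967.2666816 + $3,884.7095478 = $32,888.248974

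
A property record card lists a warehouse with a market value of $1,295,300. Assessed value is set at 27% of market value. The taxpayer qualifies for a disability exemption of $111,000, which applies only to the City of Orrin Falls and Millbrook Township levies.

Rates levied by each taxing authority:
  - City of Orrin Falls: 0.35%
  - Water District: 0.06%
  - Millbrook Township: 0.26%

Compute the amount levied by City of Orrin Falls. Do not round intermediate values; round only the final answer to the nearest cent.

Assessed value = $1,295,300 × 0.27 = $349,731
City of Orrin Falls taxable value = $349,731 − $111,000 = $238,731
City of Orrin Falls levy = $238,731 × 0.0035 = $835.5585

$835.56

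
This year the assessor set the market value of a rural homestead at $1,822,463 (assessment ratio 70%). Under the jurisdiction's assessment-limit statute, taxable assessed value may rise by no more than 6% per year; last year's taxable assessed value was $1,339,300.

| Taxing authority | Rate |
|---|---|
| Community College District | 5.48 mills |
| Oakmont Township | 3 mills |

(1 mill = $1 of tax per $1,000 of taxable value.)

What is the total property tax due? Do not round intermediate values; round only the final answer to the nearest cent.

Uncapped assessed value = $1,822,463 × 0.7 = $1,275,724.1
Cap limit = $1,339,300 × 1.06 = $1,419,658
Taxable assessed value = min($1,275,724.1, $1,419,658) = $1,275,724.1 (cap does not bind)
Community College District: $1,275,724.1 × 0.00548 = $6,990.968068
Oakmont Township: $1,275,724.1 × 0.003 = $3,827.1723
Total = $10,818.140368

$10,818.14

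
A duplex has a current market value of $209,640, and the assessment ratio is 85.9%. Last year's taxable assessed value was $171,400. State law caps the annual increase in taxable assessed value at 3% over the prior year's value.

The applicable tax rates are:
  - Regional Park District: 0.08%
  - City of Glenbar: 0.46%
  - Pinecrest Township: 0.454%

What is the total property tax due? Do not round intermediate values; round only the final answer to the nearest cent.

$1,754.83

Uncapped assessed value = $209,640 × 0.859 = $180,080.76
Cap limit = $171,400 × 1.03 = $176,542
Taxable assessed value = min($180,080.76, $176,542) = $176,542 (cap binds)
Regional Park District: $176,542 × 0.0008 = $141.2336
City of Glenbar: $176,542 × 0.0046 = $812.0932
Pinecrest Township: $176,542 × 0.00454 = $801.50068
Total = $1,754.82748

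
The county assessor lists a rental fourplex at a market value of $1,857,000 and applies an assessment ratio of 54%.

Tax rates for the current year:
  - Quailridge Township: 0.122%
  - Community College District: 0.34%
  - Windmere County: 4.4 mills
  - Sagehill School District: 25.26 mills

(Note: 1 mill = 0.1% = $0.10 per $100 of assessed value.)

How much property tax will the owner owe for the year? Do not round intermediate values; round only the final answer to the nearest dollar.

Assessed value = $1,857,000 × 0.54 = $1,002,780
Quailridge Township: $1,002,780 × 0.00122 = $1,223.3916
Community College District: $1,002,780 × 0.0034 = $3,409.452
Windmere County: $1,002,780 × 0.0044 = $4,412.232
Sagehill School District: $1,002,780 × 0.02526 = $25,330.2228
Total = $34,375.2984

$34,375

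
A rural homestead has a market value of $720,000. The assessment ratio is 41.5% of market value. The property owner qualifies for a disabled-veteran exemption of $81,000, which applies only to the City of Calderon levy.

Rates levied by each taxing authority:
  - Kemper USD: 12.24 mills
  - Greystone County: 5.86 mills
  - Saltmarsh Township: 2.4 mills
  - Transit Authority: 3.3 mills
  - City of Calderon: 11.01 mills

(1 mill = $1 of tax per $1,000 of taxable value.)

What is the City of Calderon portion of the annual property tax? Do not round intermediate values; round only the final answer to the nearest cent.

$2,397.98

Assessed value = $720,000 × 0.415 = $298,800
City of Calderon taxable value = $298,800 − $81,000 = $217,800
City of Calderon levy = $217,800 × 0.01101 = $2,397.978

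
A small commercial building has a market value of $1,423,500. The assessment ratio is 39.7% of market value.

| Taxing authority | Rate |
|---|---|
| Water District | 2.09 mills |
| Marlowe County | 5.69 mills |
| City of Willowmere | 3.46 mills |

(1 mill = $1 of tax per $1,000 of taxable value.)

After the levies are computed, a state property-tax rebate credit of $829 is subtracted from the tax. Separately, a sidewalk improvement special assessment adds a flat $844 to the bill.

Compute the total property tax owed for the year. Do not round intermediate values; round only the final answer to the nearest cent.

Assessed value = $1,423,500 × 0.397 = $565,129.5
Water District: $565,129.5 × 0.00209 = $1,181.120655
Marlowe County: $565,129.5 × 0.00569 = $3,215.586855
City of Willowmere: $565,129.5 × 0.00346 = $1,955.34807
Levies subtotal = $6,352.05558
After credit = $6,352.05558 − $829 = $5,523.05558
Total = $5,523.05558 + $844 = $6,367.05558

$6,367.06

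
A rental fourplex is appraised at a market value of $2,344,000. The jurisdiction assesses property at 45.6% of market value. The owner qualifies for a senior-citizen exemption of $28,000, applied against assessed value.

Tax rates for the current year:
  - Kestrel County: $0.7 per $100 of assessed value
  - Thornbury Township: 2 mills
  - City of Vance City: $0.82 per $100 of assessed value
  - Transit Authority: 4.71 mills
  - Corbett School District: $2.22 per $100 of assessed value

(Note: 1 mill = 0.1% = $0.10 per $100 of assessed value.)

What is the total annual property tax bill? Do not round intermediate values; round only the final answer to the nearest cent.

$45,912.51

Assessed value = $2,344,000 × 0.456 = $1,068,864
Taxable value = $1,068,864 − $28,000 = $1,040,864
Kestrel County: $1,040,864 × 0.007 = $7,286.048
Thornbury Township: $1,040,864 × 0.002 = $2,081.728
City of Vance City: $1,040,864 × 0.0082 = $8,535.0848
Transit Authority: $1,040,864 × 0.00471 = $4,902.46944
Corbett School District: $1,040,864 × 0.0222 = $23,107.1808
Total = $45,912.51104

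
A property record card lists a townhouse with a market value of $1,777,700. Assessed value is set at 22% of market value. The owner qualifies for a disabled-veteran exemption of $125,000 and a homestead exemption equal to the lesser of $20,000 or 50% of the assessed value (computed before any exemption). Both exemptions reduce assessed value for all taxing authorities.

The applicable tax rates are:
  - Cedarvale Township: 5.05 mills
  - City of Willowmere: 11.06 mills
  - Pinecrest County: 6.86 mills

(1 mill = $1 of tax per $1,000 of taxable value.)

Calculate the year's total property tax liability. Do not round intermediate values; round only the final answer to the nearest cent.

Assessed value = $1,777,700 × 0.22 = $391,094
Homestead exemption = min($20,000, 50% × $391,094) = min($20,000, $195,547) = $20,000 (dollar cap binds)
Taxable value = $391,094 − $125,000 − $20,000 = $246,094
Cedarvale Township: $246,094 × 0.00505 = $1,242.7747
City of Willowmere: $246,094 × 0.01106 = $2,721.79964
Pinecrest County: $246,094 × 0.00686 = $1,688.20484
Total = $5,652.77918

$5,652.78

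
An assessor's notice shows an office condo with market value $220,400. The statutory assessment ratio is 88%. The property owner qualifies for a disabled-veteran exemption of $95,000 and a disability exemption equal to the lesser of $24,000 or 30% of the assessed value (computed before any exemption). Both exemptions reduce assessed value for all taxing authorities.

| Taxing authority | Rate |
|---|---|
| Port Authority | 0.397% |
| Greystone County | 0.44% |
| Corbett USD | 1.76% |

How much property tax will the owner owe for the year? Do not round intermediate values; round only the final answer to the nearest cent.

$1,946.50

Assessed value = $220,400 × 0.88 = $193,952
Disability exemption = min($24,000, 30% × $193,952) = min($24,000, $58,185.6) = $24,000 (dollar cap binds)
Taxable value = $193,952 − $95,000 − $24,000 = $74,952
Port Authority: $74,952 × 0.00397 = $297.55944
Greystone County: $74,952 × 0.0044 = $329.7888
Corbett USD: $74,952 × 0.0176 = $1,319.1552
Total = $1,946.50344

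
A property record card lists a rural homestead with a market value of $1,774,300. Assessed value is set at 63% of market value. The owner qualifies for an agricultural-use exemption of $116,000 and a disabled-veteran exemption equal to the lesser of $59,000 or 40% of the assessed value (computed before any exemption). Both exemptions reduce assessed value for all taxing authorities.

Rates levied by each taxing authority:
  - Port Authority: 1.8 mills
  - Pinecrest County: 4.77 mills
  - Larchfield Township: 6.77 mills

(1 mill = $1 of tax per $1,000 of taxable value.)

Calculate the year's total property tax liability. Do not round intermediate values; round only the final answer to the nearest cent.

$12,577.07

Assessed value = $1,774,300 × 0.63 = $1,117,809
Disabled-veteran exemption = min($59,000, 40% × $1,117,809) = min($59,000, $447,123.6) = $59,000 (dollar cap binds)
Taxable value = $1,117,809 − $116,000 − $59,000 = $942,809
Port Authority: $942,809 × 0.0018 = $1,697.0562
Pinecrest County: $942,809 × 0.00477 = $4,497.19893
Larchfield Township: $942,809 × 0.00677 = $6,382.81693
Total = $12,577.07206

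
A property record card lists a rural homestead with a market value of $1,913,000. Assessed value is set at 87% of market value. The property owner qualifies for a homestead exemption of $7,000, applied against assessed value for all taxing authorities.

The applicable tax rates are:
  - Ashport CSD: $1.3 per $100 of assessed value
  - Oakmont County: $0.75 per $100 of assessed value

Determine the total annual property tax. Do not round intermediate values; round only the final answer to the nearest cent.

Assessed value = $1,913,000 × 0.87 = $1,664,310
Taxable value = $1,664,310 − $7,000 = $1,657,310
Ashport CSD: $1,657,310 × 0.013 = $21,545.03
Oakmont County: $1,657,310 × 0.0075 = $12,429.825
Total = $21,545.03 + $12,429.825 = $33,974.855

$33,974.86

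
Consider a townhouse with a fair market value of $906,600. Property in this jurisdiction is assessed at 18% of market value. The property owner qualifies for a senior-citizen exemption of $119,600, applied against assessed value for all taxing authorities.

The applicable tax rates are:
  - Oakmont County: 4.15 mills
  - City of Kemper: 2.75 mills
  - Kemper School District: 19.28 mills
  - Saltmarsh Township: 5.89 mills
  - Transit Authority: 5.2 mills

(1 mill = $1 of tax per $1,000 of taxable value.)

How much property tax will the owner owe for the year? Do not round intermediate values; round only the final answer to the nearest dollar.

Assessed value = $906,600 × 0.18 = $163,188
Taxable value = $163,188 − $119,600 = $43,588
Oakmont County: $43,588 × 0.00415 = $180.8902
City of Kemper: $43,588 × 0.00275 = $119.867
Kemper School District: $43,588 × 0.01928 = $840.37664
Saltmarsh Township: $43,588 × 0.00589 = $256.73332
Transit Authority: $43,588 × 0.0052 = $226.6576
Total = $180.8902 + $119.867 + $840.37664 + $256.73332 + $226.6576 = $1,624.52476

$1,625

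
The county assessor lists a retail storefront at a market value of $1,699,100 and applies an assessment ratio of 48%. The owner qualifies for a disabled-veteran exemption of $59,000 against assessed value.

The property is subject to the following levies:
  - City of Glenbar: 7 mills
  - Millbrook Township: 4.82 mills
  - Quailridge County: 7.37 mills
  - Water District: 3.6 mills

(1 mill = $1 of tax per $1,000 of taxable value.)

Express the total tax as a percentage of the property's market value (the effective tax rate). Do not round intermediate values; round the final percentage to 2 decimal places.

Assessed value = $1,699,100 × 0.48 = $815,568
Taxable value = $815,568 − $59,000 = $756,568
City of Glenbar: $756,568 × 0.007 = $5,295.976
Millbrook Township: $756,568 × 0.00482 = $3,646.65776
Quailridge County: $756,568 × 0.00737 = $5,575.90616
Water District: $756,568 × 0.0036 = $2,723.6448
Total tax = $17,242.18472
Effective rate = $17,242.18472 ÷ $1,699,100 = 1.01% of market value

1.01%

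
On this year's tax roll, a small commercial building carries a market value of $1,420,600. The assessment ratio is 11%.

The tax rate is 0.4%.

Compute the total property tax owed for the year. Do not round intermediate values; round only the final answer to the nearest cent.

Assessed value = $1,420,600 × 0.11 = $156,266
Tax = $156,266 × 0.004 = $625.064

$625.06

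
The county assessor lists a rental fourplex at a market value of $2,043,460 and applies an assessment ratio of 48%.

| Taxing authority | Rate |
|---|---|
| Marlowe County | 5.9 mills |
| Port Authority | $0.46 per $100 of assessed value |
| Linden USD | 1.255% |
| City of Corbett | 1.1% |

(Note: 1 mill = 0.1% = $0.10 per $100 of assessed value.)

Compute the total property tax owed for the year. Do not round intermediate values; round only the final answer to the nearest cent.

Assessed value = $2,043,460 × 0.48 = $980,860.8
Marlowe County: $980,860.8 × 0.0059 = $5,787.07872
Port Authority: $980,860.8 × 0.0046 = $4,511.95968
Linden USD: $980,860.8 × 0.01255 = $12,309.80304
City of Corbett: $980,860.8 × 0.011 = $10,789.4688
Total = $33,398.31024

$33,398.31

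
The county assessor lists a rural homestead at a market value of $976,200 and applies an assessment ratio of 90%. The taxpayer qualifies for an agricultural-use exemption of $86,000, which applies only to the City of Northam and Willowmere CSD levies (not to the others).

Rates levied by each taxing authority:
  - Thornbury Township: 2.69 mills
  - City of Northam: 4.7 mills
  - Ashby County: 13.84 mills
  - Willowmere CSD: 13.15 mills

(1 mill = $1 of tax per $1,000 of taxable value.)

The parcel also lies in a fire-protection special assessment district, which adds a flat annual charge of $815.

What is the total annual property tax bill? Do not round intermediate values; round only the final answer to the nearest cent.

Assessed value = $976,200 × 0.9 = $878,580
Thornbury Township: $878,580 × 0.00269 = $2,363.3802
City of Northam: ($878,580 − $86,000) × 0.0047 = $792,580 × 0.0047 = $3,725.126
Ashby County: $878,580 × 0.01384 = $12,159.5472
Willowmere CSD: ($878,580 − $86,000) × 0.01315 = $792,580 × 0.01315 = $10,422.427
Levies subtotal = $28,670.4804
Total = $28,670.4804 + $815 = $29,485.4804

$29,485.48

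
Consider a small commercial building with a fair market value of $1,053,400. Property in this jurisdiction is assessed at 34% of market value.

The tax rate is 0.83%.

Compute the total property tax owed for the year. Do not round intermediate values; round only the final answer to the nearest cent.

$2,972.69

Assessed value = $1,053,400 × 0.34 = $358,156
Tax = $358,156 × 0.0083 = $2,972.6948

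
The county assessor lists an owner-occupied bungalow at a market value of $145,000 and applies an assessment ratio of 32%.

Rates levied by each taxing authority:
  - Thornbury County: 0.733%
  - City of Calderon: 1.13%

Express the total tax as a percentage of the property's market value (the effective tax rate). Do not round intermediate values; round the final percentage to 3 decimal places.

0.596%

Assessed value = $145,000 × 0.32 = $46,400
Thornbury County: $46,400 × 0.00733 = $340.112
City of Calderon: $46,400 × 0.0113 = $524.32
Total tax = $864.432
Effective rate = $864.432 ÷ $145,000 = 0.596% of market value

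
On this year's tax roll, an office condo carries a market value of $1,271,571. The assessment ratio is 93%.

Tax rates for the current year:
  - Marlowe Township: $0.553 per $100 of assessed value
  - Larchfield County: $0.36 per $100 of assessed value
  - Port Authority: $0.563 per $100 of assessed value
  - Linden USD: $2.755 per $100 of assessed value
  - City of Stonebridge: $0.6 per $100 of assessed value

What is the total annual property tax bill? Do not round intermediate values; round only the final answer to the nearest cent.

Assessed value = $1,271,571 × 0.93 = $1,182,561.03
Marlowe Township: $1,182,561.03 × 0.00553 = $6,539.5624959
Larchfield County: $1,182,561.03 × 0.0036 = $4,257.219708
Port Authority: $1,182,561.03 × 0.00563 = $6,657.8185989
Linden USD: $1,182,561.03 × 0.02755 = $32,579.5563765
City of Stonebridge: $1,182,561.03 × 0.006 = $7,095.36618
Total = $6,539.5624959 + $4,257.219708 + $6,657.8185989 + $32,579.5563765 + $7,095.36618 = $57,129.5233593

$57,129.52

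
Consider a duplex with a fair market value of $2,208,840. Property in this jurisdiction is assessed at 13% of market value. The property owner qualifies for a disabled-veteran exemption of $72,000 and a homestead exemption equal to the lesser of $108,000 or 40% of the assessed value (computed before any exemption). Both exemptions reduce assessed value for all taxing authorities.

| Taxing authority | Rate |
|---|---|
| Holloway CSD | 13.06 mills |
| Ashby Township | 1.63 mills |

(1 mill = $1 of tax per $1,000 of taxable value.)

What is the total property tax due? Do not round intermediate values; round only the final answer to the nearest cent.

$1,574.02

Assessed value = $2,208,840 × 0.13 = $287,149.2
Homestead exemption = min($108,000, 40% × $287,149.2) = min($108,000, $114,859.68) = $108,000 (dollar cap binds)
Taxable value = $287,149.2 − $72,000 − $108,000 = $107,149.2
Holloway CSD: $107,149.2 × 0.01306 = $1,399.368552
Ashby Township: $107,149.2 × 0.00163 = $174.653196
Total = $1,574.021748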